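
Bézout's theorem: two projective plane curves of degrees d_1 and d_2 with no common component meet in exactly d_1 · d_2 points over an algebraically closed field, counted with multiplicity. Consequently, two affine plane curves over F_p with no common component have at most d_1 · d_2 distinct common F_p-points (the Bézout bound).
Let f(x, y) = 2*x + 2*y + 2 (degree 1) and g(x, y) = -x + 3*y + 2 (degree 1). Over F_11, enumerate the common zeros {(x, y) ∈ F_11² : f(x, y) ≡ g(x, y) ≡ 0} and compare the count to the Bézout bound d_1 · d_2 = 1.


Common zeros: {(8, 2)}; count = 1; Bézout bound = 1.

deg(f) = 1, deg(g) = 1, so Bézout bound = 1.
Scan x ∈ F_11. For each x, list the y ∈ F_11 with f(x, y) ≡ 0 and those with g(x, y) ≡ 0 (mod 11); the common zeros in that column are the intersection.
  x = 0: f ≡ 0 at y ∈ {10}; g ≡ 0 at y ∈ {3}; common: ∅.
  x = 1: f ≡ 0 at y ∈ {9}; g ≡ 0 at y ∈ {7}; common: ∅.
  x = 2: f ≡ 0 at y ∈ {8}; g ≡ 0 at y ∈ {0}; common: ∅.
  x = 3: f ≡ 0 at y ∈ {7}; g ≡ 0 at y ∈ {4}; common: ∅.
  x = 4: f ≡ 0 at y ∈ {6}; g ≡ 0 at y ∈ {8}; common: ∅.
  x = 5: f ≡ 0 at y ∈ {5}; g ≡ 0 at y ∈ {1}; common: ∅.
  x = 6: f ≡ 0 at y ∈ {4}; g ≡ 0 at y ∈ {5}; common: ∅.
  x = 7: f ≡ 0 at y ∈ {3}; g ≡ 0 at y ∈ {9}; common: ∅.
  x = 8: f ≡ 0 at y ∈ {2}; g ≡ 0 at y ∈ {2}; common: {2}.
  x = 9: f ≡ 0 at y ∈ {1}; g ≡ 0 at y ∈ {6}; common: ∅.
  x = 10: f ≡ 0 at y ∈ {0}; g ≡ 0 at y ∈ {10}; common: ∅.
Collecting: common zeros = {(8, 2)}, so the count is 1.
Comparison with the Bézout bound: 1 ≤ 1 = deg(f)·deg(g), as expected for curves with no common component (the bound is attained).


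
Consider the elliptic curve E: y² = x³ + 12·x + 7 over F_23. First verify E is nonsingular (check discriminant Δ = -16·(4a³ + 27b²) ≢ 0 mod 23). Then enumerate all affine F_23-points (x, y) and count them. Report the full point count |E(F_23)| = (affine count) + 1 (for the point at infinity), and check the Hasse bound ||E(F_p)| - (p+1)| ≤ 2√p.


Affine points = {(2, 4), (2, 19), (3, 1), (3, 22), (4, 2), (4, 21), (5, 10), (5, 13), (9, 4), (9, 19), (10, 0), (12, 4), (12, 19), (17, 8), (17, 15), (18, 11), (18, 12), (20, 6), (20, 17)}; affine count = 19; |E(F_23)| = 20.

Discriminant check: Δ ∝ 4a³ + 27b² = 4·12³ + 27·7² = 4·1728 + 27·49 ≡ 1 (mod 23). Nonzero ⇒ E is nonsingular.
For each x ∈ F_23, compute rhs = x³ + 12·x + 7 mod 23, then count y ∈ F_23 with y² ≡ rhs.
  x = 0: rhs = 7, matching y values: none (0 points).
  x = 1: rhs = 20, matching y values: none (0 points).
  x = 2: rhs = 16, matching y values: 4, 19 (2 points).
  x = 3: rhs = 1, matching y values: 1, 22 (2 points).
  x = 4: rhs = 4, matching y values: 2, 21 (2 points).
  x = 5: rhs = 8, matching y values: 10, 13 (2 points).
  x = 6: rhs = 19, matching y values: none (0 points).
  x = 7: rhs = 20, matching y values: none (0 points).
  x = 8: rhs = 17, matching y values: none (0 points).
  x = 9: rhs = 16, matching y values: 4, 19 (2 points).
  x = 10: rhs = 0, matching y values: 0 (1 points).
  x = 11: rhs = 21, matching y values: none (0 points).
  x = 12: rhs = 16, matching y values: 4, 19 (2 points).
  x = 13: rhs = 14, matching y values: none (0 points).
  x = 14: rhs = 21, matching y values: none (0 points).
  x = 15: rhs = 20, matching y values: none (0 points).
  x = 16: rhs = 17, matching y values: none (0 points).
  x = 17: rhs = 18, matching y values: 8, 15 (2 points).
  x = 18: rhs = 6, matching y values: 11, 12 (2 points).
  x = 19: rhs = 10, matching y values: none (0 points).
  x = 20: rhs = 13, matching y values: 6, 17 (2 points).
  x = 21: rhs = 21, matching y values: none (0 points).
  x = 22: rhs = 17, matching y values: none (0 points).
Total affine count: 19.
Full point count |E(F_23)| = 19 + 1 = 20.
Hasse bound: |20 − (23+1)| = |-4| = 4 ≤ 2√23 ≈ 9.5917 ✓.


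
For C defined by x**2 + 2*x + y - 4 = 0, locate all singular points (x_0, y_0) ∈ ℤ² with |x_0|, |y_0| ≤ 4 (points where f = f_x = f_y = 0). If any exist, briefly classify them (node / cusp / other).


No singular points in the scanned grid; C is smooth there.

Compute partial derivatives:
  f_x = 2*x + 2.
  f_y = 1.
f_y = 1 is a nonzero constant, so f_y never vanishes: no point (x, y) can satisfy f = f_x = f_y = 0. In particular no (x, y) ∈ {−4, ..., 4}² is singular; the curve is smooth.


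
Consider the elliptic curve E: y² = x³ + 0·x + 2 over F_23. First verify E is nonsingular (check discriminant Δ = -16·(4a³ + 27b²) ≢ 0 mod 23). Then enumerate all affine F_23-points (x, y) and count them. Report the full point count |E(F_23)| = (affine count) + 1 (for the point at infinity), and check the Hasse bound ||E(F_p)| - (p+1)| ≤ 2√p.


Affine points = {(0, 5), (0, 18), (1, 7), (1, 16), (3, 11), (3, 12), (5, 9), (5, 14), (7, 0), (8, 10), (8, 13), (9, 8), (9, 15), (10, 6), (10, 17), (14, 3), (14, 20), (16, 2), (16, 21), (17, 4), (17, 19), (22, 1), (22, 22)}; affine count = 23; |E(F_23)| = 24.

Discriminant check: Δ ∝ 4a³ + 27b² = 4·0³ + 27·2² = 4·0 + 27·4 ≡ 16 (mod 23). Nonzero ⇒ E is nonsingular.
For each x ∈ F_23, compute rhs = x³ + 0·x + 2 mod 23, then count y ∈ F_23 with y² ≡ rhs.
  x = 0: rhs = 2, matching y values: 5, 18 (2 points).
  x = 1: rhs = 3, matching y values: 7, 16 (2 points).
  x = 2: rhs = 10, matching y values: none (0 points).
  x = 3: rhs = 6, matching y values: 11, 12 (2 points).
  x = 4: rhs = 20, matching y values: none (0 points).
  x = 5: rhs = 12, matching y values: 9, 14 (2 points).
  x = 6: rhs = 11, matching y values: none (0 points).
  x = 7: rhs = 0, matching y values: 0 (1 points).
  x = 8: rhs = 8, matching y values: 10, 13 (2 points).
  x = 9: rhs = 18, matching y values: 8, 15 (2 points).
  x = 10: rhs = 13, matching y values: 6, 17 (2 points).
  x = 11: rhs = 22, matching y values: none (0 points).
  x = 12: rhs = 5, matching y values: none (0 points).
  x = 13: rhs = 14, matching y values: none (0 points).
  x = 14: rhs = 9, matching y values: 3, 20 (2 points).
  x = 15: rhs = 19, matching y values: none (0 points).
  x = 16: rhs = 4, matching y values: 2, 21 (2 points).
  x = 17: rhs = 16, matching y values: 4, 19 (2 points).
  x = 18: rhs = 15, matching y values: none (0 points).
  x = 19: rhs = 7, matching y values: none (0 points).
  x = 20: rhs = 21, matching y values: none (0 points).
  x = 21: rhs = 17, matching y values: none (0 points).
  x = 22: rhs = 1, matching y values: 1, 22 (2 points).
Total affine count: 23.
Full point count |E(F_23)| = 23 + 1 = 24.
Hasse bound: |24 − (23+1)| = |0| = 0 ≤ 2√23 ≈ 9.5917 ✓.


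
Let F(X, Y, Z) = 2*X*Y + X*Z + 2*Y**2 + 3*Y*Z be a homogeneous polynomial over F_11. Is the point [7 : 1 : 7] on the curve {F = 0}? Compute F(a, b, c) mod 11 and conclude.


F(7,1,7) ≡ 9 (mod 11); P is NOT on the curve.

Evaluate F(7, 1, 7) term-by-term (mod 11).
  2*X*Y ↦ 2·7·1·1 = 14
  X*Z ↦ 1·7·1·7 = 49
  2*Y**2 ↦ 2·1·1·1 = 2
  3*Y*Z ↦ 3·1·1·7 = 21
Sum: F(7, 1, 7) = (14) + (49) + (2) + (21) = 86.
Reducing mod 11: 86 ≡ 9 (mod 11).
Since F(a, b, c) ≡ 9 ≠ 0 (mod 11), P does NOT lie on the curve.


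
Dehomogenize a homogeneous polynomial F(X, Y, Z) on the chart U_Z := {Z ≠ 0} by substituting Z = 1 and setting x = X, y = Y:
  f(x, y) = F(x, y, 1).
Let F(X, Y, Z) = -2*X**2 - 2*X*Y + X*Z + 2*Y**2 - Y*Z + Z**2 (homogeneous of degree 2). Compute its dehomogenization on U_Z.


f(x, y) = -2*x**2 - 2*x*y + x + 2*y**2 - y + 1

On U_Z we set Z = 1. Each monomial c·X^i·Y^j·Z^k in F becomes c·x^i·y^j·1^k = c·x^i·y^j.
Substituting Z = 1: F(X, Y, 1) = -2*x**2 - 2*x*y + x + 2*y**2 - y + 1.
Note: deg(f) ≤ deg(F) = 2; strict inequality happens when F is divisible by Z (lost terms).


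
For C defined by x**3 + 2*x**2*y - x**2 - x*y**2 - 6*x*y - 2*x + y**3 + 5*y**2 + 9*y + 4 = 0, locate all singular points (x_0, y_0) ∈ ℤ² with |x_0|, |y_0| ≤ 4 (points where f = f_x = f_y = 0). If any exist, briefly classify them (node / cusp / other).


Singular points: {(1, -1)}; classification: cusp.

Compute partial derivatives:
  f_x = 3*x**2 + 4*x*y - 2*x - y**2 - 6*y - 2.
  f_y = 2*x**2 - 2*x*y - 6*x + 3*y**2 + 10*y + 9.
Scan x_0 ∈ {−4, ..., 4}. For each x_0, f_y(x_0, y) is a polynomial in y; find its integer roots y ∈ {−4, ..., 4}, then test f_x and f at those candidates.
  x = -4: f_y(-4, y) = 3*y**2 + 18*y + 65; no integer root y with |y| ≤ 4.
  x = -3: f_y(-3, y) = 3*y**2 + 16*y + 45; no integer root y with |y| ≤ 4.
  x = -2: f_y(-2, y) = 3*y**2 + 14*y + 29; no integer root y with |y| ≤ 4.
  x = -1: f_y(-1, y) = 3*y**2 + 12*y + 17; no integer root y with |y| ≤ 4.
  x = 0: f_y(0, y) = 3*y**2 + 10*y + 9; no integer root y with |y| ≤ 4.
  x = 1: f_y(1, y) = 3*y**2 + 8*y + 5; vanishes at y ∈ {-1}. (1, -1): f_x = 0, f = 0 — SINGULAR.
  x = 2: f_y(2, y) = 3*y**2 + 6*y + 5; no integer root y with |y| ≤ 4.
  x = 3: f_y(3, y) = 3*y**2 + 4*y + 9; no integer root y with |y| ≤ 4.
  x = 4: f_y(4, y) = 3*y**2 + 2*y + 17; no integer root y with |y| ≤ 4.
Only singular point on the grid: (1, -1).
Classify: substitute x = 1 + u, y = -1 + v and expand: f = u**3 + 2*u**2*v - u*v**2 + v**3 + v**2.
No constant or linear terms (consistent with a singular point). Quadratic part: v**2. Cubic part: u**3 + 2*u**2*v - u*v**2 + v**3.
The quadratic part v**2 is a perfect square, so there is a single (double) tangent line v = 0, i.e. y = -1. Restricting the cubic part to that line (v = 0) leaves u**3 ≠ 0, so f is not divisible by v and the branch is v² ≈ -u**3 to lowest order — this is a cusp.
Classification: cusp.


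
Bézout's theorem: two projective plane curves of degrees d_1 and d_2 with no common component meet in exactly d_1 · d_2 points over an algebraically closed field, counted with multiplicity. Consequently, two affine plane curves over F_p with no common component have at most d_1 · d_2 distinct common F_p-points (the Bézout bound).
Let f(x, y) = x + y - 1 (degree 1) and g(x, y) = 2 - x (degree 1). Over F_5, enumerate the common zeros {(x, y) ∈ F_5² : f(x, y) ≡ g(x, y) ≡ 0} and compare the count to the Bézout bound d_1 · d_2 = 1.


Common zeros: {(2, 4)}; count = 1; Bézout bound = 1.

deg(f) = 1, deg(g) = 1, so Bézout bound = 1.
Scan x ∈ F_5. For each x, list the y ∈ F_5 with f(x, y) ≡ 0 and those with g(x, y) ≡ 0 (mod 5); the common zeros in that column are the intersection.
  x = 0: f ≡ 0 at y ∈ {1}; g ≡ 0 at y ∈ ∅; common: ∅.
  x = 1: f ≡ 0 at y ∈ {0}; g ≡ 0 at y ∈ ∅; common: ∅.
  x = 2: f ≡ 0 at y ∈ {4}; g ≡ 0 at y ∈ {0, 1, 2, 3, 4}; common: {4}.
  x = 3: f ≡ 0 at y ∈ {3}; g ≡ 0 at y ∈ ∅; common: ∅.
  x = 4: f ≡ 0 at y ∈ {2}; g ≡ 0 at y ∈ ∅; common: ∅.
Collecting: common zeros = {(2, 4)}, so the count is 1.
Comparison with the Bézout bound: 1 ≤ 1 = deg(f)·deg(g), as expected for curves with no common component (the bound is attained).


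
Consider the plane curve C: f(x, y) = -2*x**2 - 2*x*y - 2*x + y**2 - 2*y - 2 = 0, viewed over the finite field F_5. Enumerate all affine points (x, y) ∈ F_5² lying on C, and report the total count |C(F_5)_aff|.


Affine F_5-points: {(1, 2)}; count = 1.

For each of the 25 pairs (x, y) ∈ F_5², evaluate f(x, y) mod 5. Record the zeros.
  x = 0: [0↦3, 1↦2, 2↦3, 3↦1, 4↦1]  zeros at y ∈ ∅
  x = 1: [0↦4, 1↦1, 2↦0, 3↦1, 4↦4]  zeros at y ∈ {2}
  x = 2: [0↦1, 1↦1, 2↦3, 3↦2, 4↦3]  zeros at y ∈ ∅
  x = 3: [0↦4, 1↦2, 2↦2, 3↦4, 4↦3]  zeros at y ∈ ∅
  x = 4: [0↦3, 1↦4, 2↦2, 3↦2, 4↦4]  zeros at y ∈ ∅
Collecting zeros: affine points = {(1, 2)}.
Total count |C(F_5)_aff| = 1.


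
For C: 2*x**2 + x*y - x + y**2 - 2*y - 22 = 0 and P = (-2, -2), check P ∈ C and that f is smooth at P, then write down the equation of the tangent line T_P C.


Tangent line at P: -11*x - 8*y - 38 = 0.

Step 1: f(-2, -2) = 0, so P lies on C.
Step 2: partial derivatives
  f_x(x, y) = 4*x + y - 1, f_y(x, y) = x + 2*y - 2.
  f_x(P) = -11, f_y(P) = -8 (gradient nonzero, so P is smooth).
Step 3: tangent line at P: -11·(x − -2) + -8·(y − -2) = 0.
Expanding: -11*x - 8*y - 38 = 0.


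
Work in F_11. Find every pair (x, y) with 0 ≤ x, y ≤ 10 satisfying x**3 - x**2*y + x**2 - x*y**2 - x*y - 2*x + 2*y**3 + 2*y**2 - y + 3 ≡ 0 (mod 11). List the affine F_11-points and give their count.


Affine F_11-points: {(1, 8), (2, 0), (2, 3), (2, 8), (3, 0), (4, 8), (5, 0), (5, 3), (5, 4), (6, 1), (6, 3), (6, 9), (8, 6), (9, 6), (10, 6)}; count = 15.

For each of the 121 pairs (x, y) ∈ F_11², evaluate f(x, y) mod 11. Record the zeros.
  x = 0: [0↦3, 1↦6, 2↦3, 3↦6, 4↦5, 5↦1, 6↦6, 7↦10, 8↦3, 9↦8, 10↦4]  zeros at y ∈ ∅
  x = 1: [0↦3, 1↦3, 2↦6, 3↦2, 4↦3, 5↦10, 6↦2, 7↦2, 8↦0, 9↦8, 10↦5]  zeros at y ∈ {8}
  x = 2: [0↦0, 1↦6, 2↦2, 3↦0, 4↦1, 5↦6, 6↦5, 7↦10, 8↦0, 9↦9, 10↦5]  zeros at y ∈ {0, 3, 8}
  x = 3: [0↦0, 1↦10, 2↦8, 3↦6, 4↦5, 5↦6, 6↦10, 7↦7, 8↦9, 9↦6, 10↦10]  zeros at y ∈ {0}
  x = 4: [0↦9, 1↦10, 2↦8, 3↦4, 4↦10, 5↦5, 6↦1, 7↦10, 8↦0, 9↦5, 10↦4]  zeros at y ∈ {8}
  x = 5: [0↦0, 1↦1, 2↦8, 3↦0, 4↦0, 5↦9, 6↦6, 7↦3, 8↦1, 9↦1, 10↦4]  zeros at y ∈ {0, 3, 4}
  x = 6: [0↦1, 1↦0, 2↦3, 3↦0, 4↦3, 5↦2, 6↦9, 7↦3, 8↦7, 9↦0, 10↦5]  zeros at y ∈ {1, 3, 9}
  x = 7: [0↦7, 1↦2, 2↦10, 3↦10, 4↦3, 5↦1, 6↦5, 7↦5, 8↦2, 9↦8, 10↦2]  zeros at y ∈ ∅
  x = 8: [0↦2, 1↦2, 2↦2, 3↦3, 4↦6, 5↦1, 6↦0, 7↦4, 8↦3, 9↦9, 10↦1]  zeros at y ∈ {6}
  x = 9: [0↦3, 1↦6, 2↦7, 3↦7, 4↦7, 5↦8, 6↦0, 7↦6, 8↦5, 9↦9, 10↦8]  zeros at y ∈ {6}
  x = 10: [0↦5, 1↦9, 2↦9, 3↦6, 4↦1, 5↦6, 6↦0, 7↦6, 8↦3, 9↦3, 10↦7]  zeros at y ∈ {6}
Collecting zeros: affine points = {(1, 8), (2, 0), (2, 3), (2, 8), (3, 0), (4, 8), (5, 0), (5, 3), (5, 4), (6, 1), (6, 3), (6, 9), (8, 6), (9, 6), (10, 6)}.
Total count |C(F_11)_aff| = 15.


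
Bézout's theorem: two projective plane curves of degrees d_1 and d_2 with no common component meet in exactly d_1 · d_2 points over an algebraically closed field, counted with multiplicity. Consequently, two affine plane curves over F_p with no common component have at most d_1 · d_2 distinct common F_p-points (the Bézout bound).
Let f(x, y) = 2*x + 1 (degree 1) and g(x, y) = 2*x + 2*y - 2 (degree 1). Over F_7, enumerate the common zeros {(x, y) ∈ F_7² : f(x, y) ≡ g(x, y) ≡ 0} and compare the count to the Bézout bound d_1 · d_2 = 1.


Common zeros: {(3, 5)}; count = 1; Bézout bound = 1.

deg(f) = 1, deg(g) = 1, so Bézout bound = 1.
Scan x ∈ F_7. For each x, list the y ∈ F_7 with f(x, y) ≡ 0 and those with g(x, y) ≡ 0 (mod 7); the common zeros in that column are the intersection.
  x = 0: f ≡ 0 at y ∈ ∅; g ≡ 0 at y ∈ {1}; common: ∅.
  x = 1: f ≡ 0 at y ∈ ∅; g ≡ 0 at y ∈ {0}; common: ∅.
  x = 2: f ≡ 0 at y ∈ ∅; g ≡ 0 at y ∈ {6}; common: ∅.
  x = 3: f ≡ 0 at y ∈ {0, 1, 2, 3, 4, 5, 6}; g ≡ 0 at y ∈ {5}; common: {5}.
  x = 4: f ≡ 0 at y ∈ ∅; g ≡ 0 at y ∈ {4}; common: ∅.
  x = 5: f ≡ 0 at y ∈ ∅; g ≡ 0 at y ∈ {3}; common: ∅.
  x = 6: f ≡ 0 at y ∈ ∅; g ≡ 0 at y ∈ {2}; common: ∅.
Collecting: common zeros = {(3, 5)}, so the count is 1.
Comparison with the Bézout bound: 1 ≤ 1 = deg(f)·deg(g), as expected for curves with no common component (the bound is attained).


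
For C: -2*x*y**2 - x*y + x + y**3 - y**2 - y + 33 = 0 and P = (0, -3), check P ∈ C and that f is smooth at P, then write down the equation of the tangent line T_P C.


Tangent line at P: -14*x + 32*y + 96 = 0.

Step 1: f(0, -3) = 0, so P lies on C.
Step 2: partial derivatives
  f_x(x, y) = -2*y**2 - y + 1, f_y(x, y) = -4*x*y - x + 3*y**2 - 2*y - 1.
  f_x(P) = -14, f_y(P) = 32 (gradient nonzero, so P is smooth).
Step 3: tangent line at P: -14·(x − 0) + 32·(y − -3) = 0.
Expanding: -14*x + 32*y + 96 = 0.


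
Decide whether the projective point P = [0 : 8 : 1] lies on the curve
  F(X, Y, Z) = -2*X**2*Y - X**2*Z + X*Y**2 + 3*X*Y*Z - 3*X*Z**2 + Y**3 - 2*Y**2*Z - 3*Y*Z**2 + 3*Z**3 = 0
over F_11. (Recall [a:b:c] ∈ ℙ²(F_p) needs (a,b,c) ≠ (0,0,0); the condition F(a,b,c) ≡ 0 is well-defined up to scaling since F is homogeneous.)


F(0,8,1) ≡ 0 (mod 11); P is on the curve.

Evaluate F(0, 8, 1) term-by-term (mod 11).
  -2*X**2*Y ↦ -2·0·8·1 = 0
  -X**2*Z ↦ -1·0·1·1 = 0
  X*Y**2 ↦ 1·0·64·1 = 0
  3*X*Y*Z ↦ 3·0·8·1 = 0
  -3*X*Z**2 ↦ -3·0·1·1 = 0
  Y**3 ↦ 1·1·512·1 = 512
  -2*Y**2*Z ↦ -2·1·64·1 = -128
  -3*Y*Z**2 ↦ -3·1·8·1 = -24
  3*Z**3 ↦ 3·1·1·1 = 3
Sum: F(0, 8, 1) = (0) + (0) + (0) + (0) + (0) + (512) + (-128) + (-24) + (3) = 363.
Reducing mod 11: 363 ≡ 0 (mod 11).
Since F(a, b, c) ≡ 0 (mod 11), P lies on the curve.


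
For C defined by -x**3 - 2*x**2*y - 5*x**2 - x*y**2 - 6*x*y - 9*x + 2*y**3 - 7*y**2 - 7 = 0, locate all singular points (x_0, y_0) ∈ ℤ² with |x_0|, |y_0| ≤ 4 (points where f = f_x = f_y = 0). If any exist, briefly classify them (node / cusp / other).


Singular points: {(-2, 1)}; classification: node.

Compute partial derivatives:
  f_x = -3*x**2 - 4*x*y - 10*x - y**2 - 6*y - 9.
  f_y = -2*x**2 - 2*x*y - 6*x + 6*y**2 - 14*y.
Scan x_0 ∈ {−4, ..., 4}. For each x_0, f_y(x_0, y) is a polynomial in y; find its integer roots y ∈ {−4, ..., 4}, then test f_x and f at those candidates.
  x = -4: f_y(-4, y) = 6*y**2 - 6*y - 8; no integer root y with |y| ≤ 4.
  x = -3: f_y(-3, y) = 6*y**2 - 8*y; vanishes at y ∈ {0}. (-3, 0): f_x = -6 ≠ 0.
  x = -2: f_y(-2, y) = 6*y**2 - 10*y + 4; vanishes at y ∈ {1}. (-2, 1): f_x = 0, f = 0 — SINGULAR.
  x = -1: f_y(-1, y) = 6*y**2 - 12*y + 4; no integer root y with |y| ≤ 4.
  x = 0: f_y(0, y) = 6*y**2 - 14*y; vanishes at y ∈ {0}. (0, 0): f_x = -9 ≠ 0.
  x = 1: f_y(1, y) = 6*y**2 - 16*y - 8; no integer root y with |y| ≤ 4.
  x = 2: f_y(2, y) = 6*y**2 - 18*y - 20; no integer root y with |y| ≤ 4.
  x = 3: f_y(3, y) = 6*y**2 - 20*y - 36; no integer root y with |y| ≤ 4.
  x = 4: f_y(4, y) = 6*y**2 - 22*y - 56; no integer root y with |y| ≤ 4.
Only singular point on the grid: (-2, 1).
Classify: substitute x = -2 + u, y = 1 + v and expand: f = -u**3 - 2*u**2*v - u**2 - u*v**2 + 2*v**3 + v**2.
No constant or linear terms (consistent with a singular point). Quadratic part: -u**2 + v**2. Cubic part: -u**3 - 2*u**2*v - u*v**2 + 2*v**3.
The quadratic part v**2 - u**2 = (v − u)(v + u) splits into two distinct linear factors, so there are two distinct tangent lines y − 1 = ±(x − -2) — this is a node (ordinary double point).
Classification: node.


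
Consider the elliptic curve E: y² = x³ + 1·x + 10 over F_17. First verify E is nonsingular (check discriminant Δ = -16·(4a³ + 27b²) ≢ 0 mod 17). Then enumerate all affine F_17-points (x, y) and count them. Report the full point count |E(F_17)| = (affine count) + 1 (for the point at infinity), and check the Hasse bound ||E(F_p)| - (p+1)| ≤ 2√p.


Affine points = {(5, 2), (5, 15), (9, 0), (10, 0), (11, 3), (11, 14), (12, 4), (12, 13), (15, 0), (16, 5), (16, 12)}; affine count = 11; |E(F_17)| = 12.

Discriminant check: Δ ∝ 4a³ + 27b² = 4·1³ + 27·10² = 4·1 + 27·100 ≡ 1 (mod 17). Nonzero ⇒ E is nonsingular.
For each x ∈ F_17, compute rhs = x³ + 1·x + 10 mod 17, then count y ∈ F_17 with y² ≡ rhs.
  x = 0: rhs = 10, matching y values: none (0 points).
  x = 1: rhs = 12, matching y values: none (0 points).
  x = 2: rhs = 3, matching y values: none (0 points).
  x = 3: rhs = 6, matching y values: none (0 points).
  x = 4: rhs = 10, matching y values: none (0 points).
  x = 5: rhs = 4, matching y values: 2, 15 (2 points).
  x = 6: rhs = 11, matching y values: none (0 points).
  x = 7: rhs = 3, matching y values: none (0 points).
  x = 8: rhs = 3, matching y values: none (0 points).
  x = 9: rhs = 0, matching y values: 0 (1 points).
  x = 10: rhs = 0, matching y values: 0 (1 points).
  x = 11: rhs = 9, matching y values: 3, 14 (2 points).
  x = 12: rhs = 16, matching y values: 4, 13 (2 points).
  x = 13: rhs = 10, matching y values: none (0 points).
  x = 14: rhs = 14, matching y values: none (0 points).
  x = 15: rhs = 0, matching y values: 0 (1 points).
  x = 16: rhs = 8, matching y values: 5, 12 (2 points).
Total affine count: 11.
Full point count |E(F_17)| = 11 + 1 = 12.
Hasse bound: |12 − (17+1)| = |-6| = 6 ≤ 2√17 ≈ 8.2462 ✓.


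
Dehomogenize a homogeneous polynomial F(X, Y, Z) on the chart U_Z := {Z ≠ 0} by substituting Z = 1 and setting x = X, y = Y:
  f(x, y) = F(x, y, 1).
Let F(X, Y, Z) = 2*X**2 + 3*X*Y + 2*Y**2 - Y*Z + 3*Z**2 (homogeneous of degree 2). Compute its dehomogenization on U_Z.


f(x, y) = 2*x**2 + 3*x*y + 2*y**2 - y + 3

On U_Z we set Z = 1. Each monomial c·X^i·Y^j·Z^k in F becomes c·x^i·y^j·1^k = c·x^i·y^j.
Substituting Z = 1: F(X, Y, 1) = 2*x**2 + 3*x*y + 2*y**2 - y + 3.
Note: deg(f) ≤ deg(F) = 2; strict inequality happens when F is divisible by Z (lost terms).


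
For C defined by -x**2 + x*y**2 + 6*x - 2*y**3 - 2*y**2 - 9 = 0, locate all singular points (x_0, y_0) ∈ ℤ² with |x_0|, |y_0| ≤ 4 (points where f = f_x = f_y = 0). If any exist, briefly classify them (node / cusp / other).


Singular points: {(3, 0)}; classification: node.

Compute partial derivatives:
  f_x = -2*x + y**2 + 6.
  f_y = 2*x*y - 6*y**2 - 4*y.
Scan x_0 ∈ {−4, ..., 4}. For each x_0, f_y(x_0, y) is a polynomial in y; find its integer roots y ∈ {−4, ..., 4}, then test f_x and f at those candidates.
  x = -4: f_y(-4, y) = -6*y**2 - 12*y; vanishes at y ∈ {-2, 0}. (-4, -2): f_x = 18 ≠ 0; (-4, 0): f_x = 14 ≠ 0.
  x = -3: f_y(-3, y) = -6*y**2 - 10*y; vanishes at y ∈ {0}. (-3, 0): f_x = 12 ≠ 0.
  x = -2: f_y(-2, y) = -6*y**2 - 8*y; vanishes at y ∈ {0}. (-2, 0): f_x = 10 ≠ 0.
  x = -1: f_y(-1, y) = -6*y**2 - 6*y; vanishes at y ∈ {-1, 0}. (-1, -1): f_x = 9 ≠ 0; (-1, 0): f_x = 8 ≠ 0.
  x = 0: f_y(0, y) = -6*y**2 - 4*y; vanishes at y ∈ {0}. (0, 0): f_x = 6 ≠ 0.
  x = 1: f_y(1, y) = -6*y**2 - 2*y; vanishes at y ∈ {0}. (1, 0): f_x = 4 ≠ 0.
  x = 2: f_y(2, y) = -6*y**2; vanishes at y ∈ {0}. (2, 0): f_x = 2 ≠ 0.
  x = 3: f_y(3, y) = -6*y**2 + 2*y; vanishes at y ∈ {0}. (3, 0): f_x = 0, f = 0 — SINGULAR.
  x = 4: f_y(4, y) = -6*y**2 + 4*y; vanishes at y ∈ {0}. (4, 0): f_x = -2 ≠ 0.
Only singular point on the grid: (3, 0).
Classify: substitute x = 3 + u, y = 0 + v and expand: f = -u**2 + u*v**2 - 2*v**3 + v**2.
No constant or linear terms (consistent with a singular point). Quadratic part: -u**2 + v**2. Cubic part: u*v**2 - 2*v**3.
The quadratic part v**2 - u**2 = (v − u)(v + u) splits into two distinct linear factors, so there are two distinct tangent lines y − 0 = ±(x − 3) — this is a node (ordinary double point).
Classification: node.


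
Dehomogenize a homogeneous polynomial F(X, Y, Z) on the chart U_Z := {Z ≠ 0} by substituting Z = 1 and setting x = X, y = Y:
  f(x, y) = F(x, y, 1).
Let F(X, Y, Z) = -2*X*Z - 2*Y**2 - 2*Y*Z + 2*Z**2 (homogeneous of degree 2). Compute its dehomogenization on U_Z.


f(x, y) = -2*x - 2*y**2 - 2*y + 2

On U_Z we set Z = 1. Each monomial c·X^i·Y^j·Z^k in F becomes c·x^i·y^j·1^k = c·x^i·y^j.
Substituting Z = 1: F(X, Y, 1) = -2*x - 2*y**2 - 2*y + 2.
Note: deg(f) ≤ deg(F) = 2; strict inequality happens when F is divisible by Z (lost terms).


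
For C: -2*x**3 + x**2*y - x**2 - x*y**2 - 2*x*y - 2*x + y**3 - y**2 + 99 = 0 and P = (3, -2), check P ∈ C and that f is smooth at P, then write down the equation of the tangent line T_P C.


Tangent line at P: -74*x + 31*y + 284 = 0.

Step 1: f(3, -2) = 0, so P lies on C.
Step 2: partial derivatives
  f_x(x, y) = -6*x**2 + 2*x*y - 2*x - y**2 - 2*y - 2, f_y(x, y) = x**2 - 2*x*y - 2*x + 3*y**2 - 2*y.
  f_x(P) = -74, f_y(P) = 31 (gradient nonzero, so P is smooth).
Step 3: tangent line at P: -74·(x − 3) + 31·(y − -2) = 0.
Expanding: -74*x + 31*y + 284 = 0.


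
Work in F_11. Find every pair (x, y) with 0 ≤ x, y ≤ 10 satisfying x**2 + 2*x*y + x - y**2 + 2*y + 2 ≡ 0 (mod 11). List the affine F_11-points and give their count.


Affine F_11-points: {(0, 6), (0, 7), (4, 0), (4, 10), (6, 0), (6, 3), (7, 7), (7, 9), (8, 8), (8, 10), (9, 3), (9, 6)}; count = 12.

For each of the 121 pairs (x, y) ∈ F_11², evaluate f(x, y) mod 11. Record the zeros.
  x = 0: [0↦2, 1↦3, 2↦2, 3↦10, 4↦5, 5↦9, 6↦0, 7↦0, 8↦9, 9↦5, 10↦10]  zeros at y ∈ {6, 7}
  x = 1: [0↦4, 1↦7, 2↦8, 3↦7, 4↦4, 5↦10, 6↦3, 7↦5, 8↦5, 9↦3, 10↦10]  zeros at y ∈ ∅
  x = 2: [0↦8, 1↦2, 2↦5, 3↦6, 4↦5, 5↦2, 6↦8, 7↦1, 8↦3, 9↦3, 10↦1]  zeros at y ∈ ∅
  x = 3: [0↦3, 1↦10, 2↦4, 3↦7, 4↦8, 5↦7, 6↦4, 7↦10, 8↦3, 9↦5, 10↦5]  zeros at y ∈ ∅
  x = 4: [0↦0, 1↦9, 2↦5, 3↦10, 4↦2, 5↦3, 6↦2, 7↦10, 8↦5, 9↦9, 10↦0]  zeros at y ∈ {0, 10}
  x = 5: [0↦10, 1↦10, 2↦8, 3↦4, 4↦9, 5↦1, 6↦2, 7↦1, 8↦9, 9↦4, 10↦8]  zeros at y ∈ ∅
  x = 6: [0↦0, 1↦2, 2↦2, 3↦0, 4↦7, 5↦1, 6↦4, 7↦5, 8↦4, 9↦1, 10↦7]  zeros at y ∈ {0, 3}
  x = 7: [0↦3, 1↦7, 2↦9, 3↦9, 4↦7, 5↦3, 6↦8, 7↦0, 8↦1, 9↦0, 10↦8]  zeros at y ∈ {7, 9}
  x = 8: [0↦8, 1↦3, 2↦7, 3↦9, 4↦9, 5↦7, 6↦3, 7↦8, 8↦0, 9↦1, 10↦0]  zeros at y ∈ {8, 10}
  x = 9: [0↦4, 1↦1, 2↦7, 3↦0, 4↦2, 5↦2, 6↦0, 7↦7, 8↦1, 9↦4, 10↦5]  zeros at y ∈ {3, 6}
  x = 10: [0↦2, 1↦1, 2↦9, 3↦4, 4↦8, 5↦10, 6↦10, 7↦8, 8↦4, 9↦9, 10↦1]  zeros at y ∈ ∅
Collecting zeros: affine points = {(0, 6), (0, 7), (4, 0), (4, 10), (6, 0), (6, 3), (7, 7), (7, 9), (8, 8), (8, 10), (9, 3), (9, 6)}.
Total count |C(F_11)_aff| = 12.


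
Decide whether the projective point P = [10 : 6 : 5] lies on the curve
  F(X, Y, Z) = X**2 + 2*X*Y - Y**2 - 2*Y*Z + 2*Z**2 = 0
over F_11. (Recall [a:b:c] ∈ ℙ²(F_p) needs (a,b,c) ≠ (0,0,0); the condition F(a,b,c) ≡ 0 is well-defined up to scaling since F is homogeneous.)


F(10,6,5) ≡ 9 (mod 11); P is NOT on the curve.

Evaluate F(10, 6, 5) term-by-term (mod 11).
  X**2 ↦ 1·100·1·1 = 100
  2*X*Y ↦ 2·10·6·1 = 120
  -Y**2 ↦ -1·1·36·1 = -36
  -2*Y*Z ↦ -2·1·6·5 = -60
  2*Z**2 ↦ 2·1·1·25 = 50
Sum: F(10, 6, 5) = (100) + (120) + (-36) + (-60) + (50) = 174.
Reducing mod 11: 174 ≡ 9 (mod 11).
Since F(a, b, c) ≡ 9 ≠ 0 (mod 11), P does NOT lie on the curve.


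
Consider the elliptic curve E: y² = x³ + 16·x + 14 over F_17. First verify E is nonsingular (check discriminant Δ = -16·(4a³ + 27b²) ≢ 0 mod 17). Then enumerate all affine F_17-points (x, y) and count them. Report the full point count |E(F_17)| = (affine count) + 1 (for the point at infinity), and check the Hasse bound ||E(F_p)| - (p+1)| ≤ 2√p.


Affine points = {(3, 2), (3, 15), (5, 7), (5, 10), (8, 5), (8, 12), (10, 1), (10, 16), (11, 5), (11, 12), (12, 8), (12, 9), (15, 5), (15, 12)}; affine count = 14; |E(F_17)| = 15.

Discriminant check: Δ ∝ 4a³ + 27b² = 4·16³ + 27·14² = 4·4096 + 27·196 ≡ 1 (mod 17). Nonzero ⇒ E is nonsingular.
For each x ∈ F_17, compute rhs = x³ + 16·x + 14 mod 17, then count y ∈ F_17 with y² ≡ rhs.
  x = 0: rhs = 14, matching y values: none (0 points).
  x = 1: rhs = 14, matching y values: none (0 points).
  x = 2: rhs = 3, matching y values: none (0 points).
  x = 3: rhs = 4, matching y values: 2, 15 (2 points).
  x = 4: rhs = 6, matching y values: none (0 points).
  x = 5: rhs = 15, matching y values: 7, 10 (2 points).
  x = 6: rhs = 3, matching y values: none (0 points).
  x = 7: rhs = 10, matching y values: none (0 points).
  x = 8: rhs = 8, matching y values: 5, 12 (2 points).
  x = 9: rhs = 3, matching y values: none (0 points).
  x = 10: rhs = 1, matching y values: 1, 16 (2 points).
  x = 11: rhs = 8, matching y values: 5, 12 (2 points).
  x = 12: rhs = 13, matching y values: 8, 9 (2 points).
  x = 13: rhs = 5, matching y values: none (0 points).
  x = 14: rhs = 7, matching y values: none (0 points).
  x = 15: rhs = 8, matching y values: 5, 12 (2 points).
  x = 16: rhs = 14, matching y values: none (0 points).
Total affine count: 14.
Full point count |E(F_17)| = 14 + 1 = 15.
Hasse bound: |15 − (17+1)| = |-3| = 3 ≤ 2√17 ≈ 8.2462 ✓.


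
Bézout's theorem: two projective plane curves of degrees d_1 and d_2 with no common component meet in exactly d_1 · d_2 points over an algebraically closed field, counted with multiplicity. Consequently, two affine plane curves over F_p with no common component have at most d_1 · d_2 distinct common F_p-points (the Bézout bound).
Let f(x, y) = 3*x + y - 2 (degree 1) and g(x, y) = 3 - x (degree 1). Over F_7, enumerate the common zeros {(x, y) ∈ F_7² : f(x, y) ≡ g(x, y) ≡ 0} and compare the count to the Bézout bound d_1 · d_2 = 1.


Common zeros: {(3, 0)}; count = 1; Bézout bound = 1.

deg(f) = 1, deg(g) = 1, so Bézout bound = 1.
Scan x ∈ F_7. For each x, list the y ∈ F_7 with f(x, y) ≡ 0 and those with g(x, y) ≡ 0 (mod 7); the common zeros in that column are the intersection.
  x = 0: f ≡ 0 at y ∈ {2}; g ≡ 0 at y ∈ ∅; common: ∅.
  x = 1: f ≡ 0 at y ∈ {6}; g ≡ 0 at y ∈ ∅; common: ∅.
  x = 2: f ≡ 0 at y ∈ {3}; g ≡ 0 at y ∈ ∅; common: ∅.
  x = 3: f ≡ 0 at y ∈ {0}; g ≡ 0 at y ∈ {0, 1, 2, 3, 4, 5, 6}; common: {0}.
  x = 4: f ≡ 0 at y ∈ {4}; g ≡ 0 at y ∈ ∅; common: ∅.
  x = 5: f ≡ 0 at y ∈ {1}; g ≡ 0 at y ∈ ∅; common: ∅.
  x = 6: f ≡ 0 at y ∈ {5}; g ≡ 0 at y ∈ ∅; common: ∅.
Collecting: common zeros = {(3, 0)}, so the count is 1.
Comparison with the Bézout bound: 1 ≤ 1 = deg(f)·deg(g), as expected for curves with no common component (the bound is attained).


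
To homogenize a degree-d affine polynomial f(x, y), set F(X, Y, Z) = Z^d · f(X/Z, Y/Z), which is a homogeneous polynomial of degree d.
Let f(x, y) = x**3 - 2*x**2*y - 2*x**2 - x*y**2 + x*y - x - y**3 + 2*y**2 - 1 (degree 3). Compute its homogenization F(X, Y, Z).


F(X, Y, Z) = X**3 - 2*X**2*Y - 2*X**2*Z - X*Y**2 + X*Y*Z - X*Z**2 - Y**3 + 2*Y**2*Z - Z**3

deg(f) = 3.
Substitute x = X/Z, y = Y/Z into f, then multiply by Z^3.
  monomial 1·x^3·y^0 ↦ 1·X^3·Y^0·Z^0.
  monomial -2·x^2·y^1 ↦ -2·X^2·Y^1·Z^0.
  monomial -2·x^2·y^0 ↦ -2·X^2·Y^0·Z^1.
  monomial -1·x^1·y^2 ↦ -1·X^1·Y^2·Z^0.
  monomial 1·x^1·y^1 ↦ 1·X^1·Y^1·Z^1.
  monomial -1·x^1·y^0 ↦ -1·X^1·Y^0·Z^2.
  monomial -1·x^0·y^3 ↦ -1·X^0·Y^3·Z^0.
  monomial 2·x^0·y^2 ↦ 2·X^0·Y^2·Z^1.
  monomial -1·x^0·y^0 ↦ -1·X^0·Y^0·Z^3.
Collecting: F(X, Y, Z) = X**3 - 2*X**2*Y - 2*X**2*Z - X*Y**2 + X*Y*Z - X*Z**2 - Y**3 + 2*Y**2*Z - Z**3.


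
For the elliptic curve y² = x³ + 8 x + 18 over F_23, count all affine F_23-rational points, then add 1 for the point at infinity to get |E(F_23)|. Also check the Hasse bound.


Affine points = {(0, 8), (0, 15), (1, 2), (1, 21), (3, 0), (6, 11), (6, 12), (7, 7), (7, 16), (12, 5), (12, 18), (20, 6), (20, 17), (22, 3), (22, 20)}; affine count = 15; |E(F_23)| = 16.

Discriminant check: Δ ∝ 4a³ + 27b² = 4·8³ + 27·18² = 4·512 + 27·324 ≡ 9 (mod 23). Nonzero ⇒ E is nonsingular.
For each x ∈ F_23, compute rhs = x³ + 8·x + 18 mod 23, then count y ∈ F_23 with y² ≡ rhs.
  x = 0: rhs = 18, matching y values: 8, 15 (2 points).
  x = 1: rhs = 4, matching y values: 2, 21 (2 points).
  x = 2: rhs = 19, matching y values: none (0 points).
  x = 3: rhs = 0, matching y values: 0 (1 points).
  x = 4: rhs = 22, matching y values: none (0 points).
  x = 5: rhs = 22, matching y values: none (0 points).
  x = 6: rhs = 6, matching y values: 11, 12 (2 points).
  x = 7: rhs = 3, matching y values: 7, 16 (2 points).
  x = 8: rhs = 19, matching y values: none (0 points).
  x = 9: rhs = 14, matching y values: none (0 points).
  x = 10: rhs = 17, matching y values: none (0 points).
  x = 11: rhs = 11, matching y values: none (0 points).
  x = 12: rhs = 2, matching y values: 5, 18 (2 points).
  x = 13: rhs = 19, matching y values: none (0 points).
  x = 14: rhs = 22, matching y values: none (0 points).
  x = 15: rhs = 17, matching y values: none (0 points).
  x = 16: rhs = 10, matching y values: none (0 points).
  x = 17: rhs = 7, matching y values: none (0 points).
  x = 18: rhs = 14, matching y values: none (0 points).
  x = 19: rhs = 14, matching y values: none (0 points).
  x = 20: rhs = 13, matching y values: 6, 17 (2 points).
  x = 21: rhs = 17, matching y values: none (0 points).
  x = 22: rhs = 9, matching y values: 3, 20 (2 points).
Total affine count: 15.
Full point count |E(F_23)| = 15 + 1 = 16.
Hasse bound: |16 − (23+1)| = |-8| = 8 ≤ 2√23 ≈ 9.5917 ✓.


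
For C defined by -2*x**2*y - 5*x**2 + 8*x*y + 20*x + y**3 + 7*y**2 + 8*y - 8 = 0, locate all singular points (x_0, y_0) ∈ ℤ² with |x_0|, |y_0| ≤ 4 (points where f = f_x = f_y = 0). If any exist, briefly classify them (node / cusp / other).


Singular points: {(2, -2)}; classification: node.

Compute partial derivatives:
  f_x = -4*x*y - 10*x + 8*y + 20.
  f_y = -2*x**2 + 8*x + 3*y**2 + 14*y + 8.
Scan x_0 ∈ {−4, ..., 4}. For each x_0, f_y(x_0, y) is a polynomial in y; find its integer roots y ∈ {−4, ..., 4}, then test f_x and f at those candidates.
  x = -4: f_y(-4, y) = 3*y**2 + 14*y - 56; no integer root y with |y| ≤ 4.
  x = -3: f_y(-3, y) = 3*y**2 + 14*y - 34; no integer root y with |y| ≤ 4.
  x = -2: f_y(-2, y) = 3*y**2 + 14*y - 16; no integer root y with |y| ≤ 4.
  x = -1: f_y(-1, y) = 3*y**2 + 14*y - 2; no integer root y with |y| ≤ 4.
  x = 0: f_y(0, y) = 3*y**2 + 14*y + 8; vanishes at y ∈ {-4}. (0, -4): f_x = -12 ≠ 0.
  x = 1: f_y(1, y) = 3*y**2 + 14*y + 14; no integer root y with |y| ≤ 4.
  x = 2: f_y(2, y) = 3*y**2 + 14*y + 16; vanishes at y ∈ {-2}. (2, -2): f_x = 0, f = 0 — SINGULAR.
  x = 3: f_y(3, y) = 3*y**2 + 14*y + 14; no integer root y with |y| ≤ 4.
  x = 4: f_y(4, y) = 3*y**2 + 14*y + 8; vanishes at y ∈ {-4}. (4, -4): f_x = 12 ≠ 0.
Only singular point on the grid: (2, -2).
Classify: substitute x = 2 + u, y = -2 + v and expand: f = -2*u**2*v - u**2 + v**3 + v**2.
No constant or linear terms (consistent with a singular point). Quadratic part: -u**2 + v**2. Cubic part: -2*u**2*v + v**3.
The quadratic part v**2 - u**2 = (v − u)(v + u) splits into two distinct linear factors, so there are two distinct tangent lines y − -2 = ±(x − 2) — this is a node (ordinary double point).
Classification: node.


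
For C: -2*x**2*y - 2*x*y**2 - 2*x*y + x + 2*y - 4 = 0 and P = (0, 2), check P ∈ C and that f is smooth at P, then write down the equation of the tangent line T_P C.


Tangent line at P: -11*x + 2*y - 4 = 0.

Step 1: f(0, 2) = 0, so P lies on C.
Step 2: partial derivatives
  f_x(x, y) = -4*x*y - 2*y**2 - 2*y + 1, f_y(x, y) = -2*x**2 - 4*x*y - 2*x + 2.
  f_x(P) = -11, f_y(P) = 2 (gradient nonzero, so P is smooth).
Step 3: tangent line at P: -11·(x − 0) + 2·(y − 2) = 0.
Expanding: -11*x + 2*y - 4 = 0.


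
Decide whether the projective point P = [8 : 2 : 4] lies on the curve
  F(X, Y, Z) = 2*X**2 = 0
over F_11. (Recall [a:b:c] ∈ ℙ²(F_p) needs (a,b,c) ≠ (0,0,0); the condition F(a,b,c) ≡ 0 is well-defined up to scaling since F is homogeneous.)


F(8,2,4) ≡ 7 (mod 11); P is NOT on the curve.

Evaluate F(8, 2, 4) term-by-term (mod 11).
  2*X**2 ↦ 2·64·1·1 = 128
Sum: F(8, 2, 4) = (128) = 128.
Reducing mod 11: 128 ≡ 7 (mod 11).
Since F(a, b, c) ≡ 7 ≠ 0 (mod 11), P does NOT lie on the curve.


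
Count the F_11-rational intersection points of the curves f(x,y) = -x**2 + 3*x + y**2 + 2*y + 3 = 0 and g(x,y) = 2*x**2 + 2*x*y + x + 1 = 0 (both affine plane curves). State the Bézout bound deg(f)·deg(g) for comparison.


Common zeros: ∅; count = 0; Bézout bound = 4.

deg(f) = 2, deg(g) = 2, so Bézout bound = 4.
Scan x ∈ F_11. For each x, list the y ∈ F_11 with f(x, y) ≡ 0 and those with g(x, y) ≡ 0 (mod 11); the common zeros in that column are the intersection.
  x = 0: f ≡ 0 at y ∈ {2, 7}; g ≡ 0 at y ∈ ∅; common: ∅.
  x = 1: f ≡ 0 at y ∈ ∅; g ≡ 0 at y ∈ {9}; common: ∅.
  x = 2: f ≡ 0 at y ∈ ∅; g ≡ 0 at y ∈ {0}; common: ∅.
  x = 3: f ≡ 0 at y ∈ {2, 7}; g ≡ 0 at y ∈ {0}; common: ∅.
  x = 4: f ≡ 0 at y ∈ ∅; g ≡ 0 at y ∈ {5}; common: ∅.
  x = 5: f ≡ 0 at y ∈ ∅; g ≡ 0 at y ∈ {1}; common: ∅.
  x = 6: f ≡ 0 at y ∈ {3, 6}; g ≡ 0 at y ∈ {9}; common: ∅.
  x = 7: f ≡ 0 at y ∈ {1, 8}; g ≡ 0 at y ∈ {5}; common: ∅.
  x = 8: f ≡ 0 at y ∈ {3, 6}; g ≡ 0 at y ∈ {10}; common: ∅.
  x = 9: f ≡ 0 at y ∈ ∅; g ≡ 0 at y ∈ {10}; common: ∅.
  x = 10: f ≡ 0 at y ∈ ∅; g ≡ 0 at y ∈ {1}; common: ∅.
Collecting: common zeros = ∅, so the count is 0.
Comparison with the Bézout bound: 0 ≤ 4 = deg(f)·deg(g), as expected for curves with no common component (the affine F_11-count falls short of the bound because intersections may lie at infinity, over extension fields, or carry multiplicity).


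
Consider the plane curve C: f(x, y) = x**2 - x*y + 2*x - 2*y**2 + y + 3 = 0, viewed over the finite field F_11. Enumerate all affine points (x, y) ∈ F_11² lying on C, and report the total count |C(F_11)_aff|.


Affine F_11-points: {(0, 7), (0, 10), (1, 5), (1, 6), (2, 0), (2, 5), (3, 4), (3, 6), (4, 1), (4, 3), (5, 2), (5, 7), (6, 1), (6, 2), (7, 0), (7, 8), (8, 3), (8, 10), (9, 9), (10, 4), (10, 8)}; count = 21.

For each of the 121 pairs (x, y) ∈ F_11², evaluate f(x, y) mod 11. Record the zeros.
  x = 0: [0↦3, 1↦2, 2↦8, 3↦10, 4↦8, 5↦2, 6↦3, 7↦0, 8↦4, 9↦4, 10↦0]  zeros at y ∈ {7, 10}
  x = 1: [0↦6, 1↦4, 2↦9, 3↦10, 4↦7, 5↦0, 6↦0, 7↦7, 8↦10, 9↦9, 10↦4]  zeros at y ∈ {5, 6}
  x = 2: [0↦0, 1↦8, 2↦1, 3↦1, 4↦8, 5↦0, 6↦10, 7↦5, 8↦7, 9↦5, 10↦10]  zeros at y ∈ {0, 5}
  x = 3: [0↦7, 1↦3, 2↦6, 3↦5, 4↦0, 5↦2, 6↦0, 7↦5, 8↦6, 9↦3, 10↦7]  zeros at y ∈ {4, 6}
  x = 4: [0↦5, 1↦0, 2↦2, 3↦0, 4↦5, 5↦6, 6↦3, 7↦7, 8↦7, 9↦3, 10↦6]  zeros at y ∈ {1, 3}
  x = 5: [0↦5, 1↦10, 2↦0, 3↦8, 4↦1, 5↦1, 6↦8, 7↦0, 8↦10, 9↦5, 10↦7]  zeros at y ∈ {2, 7}
  x = 6: [0↦7, 1↦0, 2↦0, 3↦7, 4↦10, 5↦9, 6↦4, 7↦6, 8↦4, 9↦9, 10↦10]  zeros at y ∈ {1, 2}
  x = 7: [0↦0, 1↦3, 2↦2, 3↦8, 4↦10, 5↦8, 6↦2, 7↦3, 8↦0, 9↦4, 10↦4]  zeros at y ∈ {0, 8}
  x = 8: [0↦6, 1↦8, 2↦6, 3↦0, 4↦1, 5↦9, 6↦2, 7↦2, 8↦9, 9↦1, 10↦0]  zeros at y ∈ {3, 10}
  x = 9: [0↦3, 1↦4, 2↦1, 3↦5, 4↦5, 5↦1, 6↦4, 7↦3, 8↦9, 9↦0, 10↦9]  zeros at y ∈ {9}
  x = 10: [0↦2, 1↦2, 2↦9, 3↦1, 4↦0, 5↦6, 6↦8, 7↦6, 8↦0, 9↦1, 10↦9]  zeros at y ∈ {4, 8}
Collecting zeros: affine points = {(0, 7), (0, 10), (1, 5), (1, 6), (2, 0), (2, 5), (3, 4), (3, 6), (4, 1), (4, 3), (5, 2), (5, 7), (6, 1), (6, 2), (7, 0), (7, 8), (8, 3), (8, 10), (9, 9), (10, 4), (10, 8)}.
Total count |C(F_11)_aff| = 21.


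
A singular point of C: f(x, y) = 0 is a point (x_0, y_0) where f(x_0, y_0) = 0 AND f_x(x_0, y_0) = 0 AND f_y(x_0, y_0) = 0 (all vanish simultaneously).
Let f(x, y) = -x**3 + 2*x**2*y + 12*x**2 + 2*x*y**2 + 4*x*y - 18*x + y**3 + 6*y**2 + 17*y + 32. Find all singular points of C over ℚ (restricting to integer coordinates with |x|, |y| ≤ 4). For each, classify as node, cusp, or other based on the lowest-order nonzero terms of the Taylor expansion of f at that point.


Singular points: {(2, -3)}; classification: cusp.

Compute partial derivatives:
  f_x = -3*x**2 + 4*x*y + 24*x + 2*y**2 + 4*y - 18.
  f_y = 2*x**2 + 4*x*y + 4*x + 3*y**2 + 12*y + 17.
Scan x_0 ∈ {−4, ..., 4}. For each x_0, f_y(x_0, y) is a polynomial in y; find its integer roots y ∈ {−4, ..., 4}, then test f_x and f at those candidates.
  x = -4: f_y(-4, y) = 3*y**2 - 4*y + 33; no integer root y with |y| ≤ 4.
  x = -3: f_y(-3, y) = 3*y**2 + 23; no integer root y with |y| ≤ 4.
  x = -2: f_y(-2, y) = 3*y**2 + 4*y + 17; no integer root y with |y| ≤ 4.
  x = -1: f_y(-1, y) = 3*y**2 + 8*y + 15; no integer root y with |y| ≤ 4.
  x = 0: f_y(0, y) = 3*y**2 + 12*y + 17; no integer root y with |y| ≤ 4.
  x = 1: f_y(1, y) = 3*y**2 + 16*y + 23; no integer root y with |y| ≤ 4.
  x = 2: f_y(2, y) = 3*y**2 + 20*y + 33; vanishes at y ∈ {-3}. (2, -3): f_x = 0, f = 0 — SINGULAR.
  x = 3: f_y(3, y) = 3*y**2 + 24*y + 47; no integer root y with |y| ≤ 4.
  x = 4: f_y(4, y) = 3*y**2 + 28*y + 65; no integer root y with |y| ≤ 4.
Only singular point on the grid: (2, -3).
Classify: substitute x = 2 + u, y = -3 + v and expand: f = -u**3 + 2*u**2*v + 2*u*v**2 + v**3 + v**2.
No constant or linear terms (consistent with a singular point). Quadratic part: v**2. Cubic part: -u**3 + 2*u**2*v + 2*u*v**2 + v**3.
The quadratic part v**2 is a perfect square, so there is a single (double) tangent line v = 0, i.e. y = -3. Restricting the cubic part to that line (v = 0) leaves -u**3 ≠ 0, so f is not divisible by v and the branch is v² ≈ u**3 to lowest order — this is a cusp.
Classification: cusp.
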